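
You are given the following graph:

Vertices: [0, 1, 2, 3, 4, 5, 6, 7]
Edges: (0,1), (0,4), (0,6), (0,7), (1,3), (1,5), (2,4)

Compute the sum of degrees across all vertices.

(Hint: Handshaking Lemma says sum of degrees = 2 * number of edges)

Count edges: 7 edges.
By Handshaking Lemma: sum of degrees = 2 * 7 = 14.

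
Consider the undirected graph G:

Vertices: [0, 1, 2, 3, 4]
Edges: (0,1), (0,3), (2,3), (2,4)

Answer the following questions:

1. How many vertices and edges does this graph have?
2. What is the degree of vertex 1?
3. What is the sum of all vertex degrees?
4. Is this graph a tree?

Count: 5 vertices, 4 edges.
Vertex 1 has neighbors [0], degree = 1.
Handshaking lemma: 2 * 4 = 8.
A graph is a tree iff it is connected and has exactly n-1 edges. This graph is connected (all 5 vertices in one component) and has 5-1 = 4 edges. It is a tree.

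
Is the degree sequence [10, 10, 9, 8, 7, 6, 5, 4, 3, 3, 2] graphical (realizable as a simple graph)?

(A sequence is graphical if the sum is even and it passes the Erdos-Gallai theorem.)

Sum of degrees = 67. Sum is odd, so the sequence is NOT graphical.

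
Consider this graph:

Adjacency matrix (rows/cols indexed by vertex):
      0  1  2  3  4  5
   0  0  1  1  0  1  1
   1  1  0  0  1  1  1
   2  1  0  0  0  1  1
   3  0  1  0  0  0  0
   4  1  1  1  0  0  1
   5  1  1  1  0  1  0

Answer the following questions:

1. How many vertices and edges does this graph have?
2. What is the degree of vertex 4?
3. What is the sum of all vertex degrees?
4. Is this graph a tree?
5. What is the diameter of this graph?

Count: 6 vertices, 10 edges.
Vertex 4 has neighbors [0, 1, 2, 5], degree = 4.
Handshaking lemma: 2 * 10 = 20.
A tree on 6 vertices has 5 edges. This graph has 10 edges (5 extra). Not a tree.
Diameter (longest shortest path) = 3.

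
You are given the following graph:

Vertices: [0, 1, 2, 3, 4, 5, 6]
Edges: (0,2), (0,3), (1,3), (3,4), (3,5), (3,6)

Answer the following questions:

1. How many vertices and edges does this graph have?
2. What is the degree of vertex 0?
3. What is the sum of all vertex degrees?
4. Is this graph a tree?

Count: 7 vertices, 6 edges.
Vertex 0 has neighbors [2, 3], degree = 2.
Handshaking lemma: 2 * 6 = 12.
A graph is a tree iff it is connected and has exactly n-1 edges. This graph is connected (all 7 vertices in one component) and has 7-1 = 6 edges. It is a tree.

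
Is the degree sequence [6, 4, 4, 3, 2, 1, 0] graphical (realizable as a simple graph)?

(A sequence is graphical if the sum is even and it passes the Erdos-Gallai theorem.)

Sum of degrees = 20. Sum is even but fails Erdos-Gallai. The sequence is NOT graphical.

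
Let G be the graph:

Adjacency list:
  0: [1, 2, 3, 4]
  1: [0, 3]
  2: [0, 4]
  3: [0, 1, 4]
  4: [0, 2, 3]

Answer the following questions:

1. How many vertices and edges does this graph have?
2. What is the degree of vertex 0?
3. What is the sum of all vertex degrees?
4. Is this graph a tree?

Count: 5 vertices, 7 edges.
Vertex 0 has neighbors [1, 2, 3, 4], degree = 4.
Handshaking lemma: 2 * 7 = 14.
A tree on 5 vertices has 4 edges. This graph has 7 edges (3 extra). Not a tree.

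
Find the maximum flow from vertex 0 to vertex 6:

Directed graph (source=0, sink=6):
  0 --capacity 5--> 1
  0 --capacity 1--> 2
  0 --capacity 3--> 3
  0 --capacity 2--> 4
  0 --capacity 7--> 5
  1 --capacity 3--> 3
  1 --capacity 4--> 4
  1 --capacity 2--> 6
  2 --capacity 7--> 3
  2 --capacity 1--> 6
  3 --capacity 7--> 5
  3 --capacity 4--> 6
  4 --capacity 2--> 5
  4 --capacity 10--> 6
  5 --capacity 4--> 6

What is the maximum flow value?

Computing max flow:
  Flow on (0->1): 5/5
  Flow on (0->2): 1/1
  Flow on (0->3): 3/3
  Flow on (0->4): 2/2
  Flow on (0->5): 4/7
  Flow on (1->3): 1/3
  Flow on (1->4): 2/4
  Flow on (1->6): 2/2
  Flow on (2->6): 1/1
  Flow on (3->6): 4/4
  Flow on (4->6): 4/10
  Flow on (5->6): 4/4
Maximum flow = 15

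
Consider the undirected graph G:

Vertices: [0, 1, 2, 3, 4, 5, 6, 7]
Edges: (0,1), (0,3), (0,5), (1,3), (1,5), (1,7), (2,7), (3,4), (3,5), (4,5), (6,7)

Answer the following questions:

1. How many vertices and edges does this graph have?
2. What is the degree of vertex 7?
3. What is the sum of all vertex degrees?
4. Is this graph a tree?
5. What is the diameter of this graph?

Count: 8 vertices, 11 edges.
Vertex 7 has neighbors [1, 2, 6], degree = 3.
Handshaking lemma: 2 * 11 = 22.
A tree on 8 vertices has 7 edges. This graph has 11 edges (4 extra). Not a tree.
Diameter (longest shortest path) = 4.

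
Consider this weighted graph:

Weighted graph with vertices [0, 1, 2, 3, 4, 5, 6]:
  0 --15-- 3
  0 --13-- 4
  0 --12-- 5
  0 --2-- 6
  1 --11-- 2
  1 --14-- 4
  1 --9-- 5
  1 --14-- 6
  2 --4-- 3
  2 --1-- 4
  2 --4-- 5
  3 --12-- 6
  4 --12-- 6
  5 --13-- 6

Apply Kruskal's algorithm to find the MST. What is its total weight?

Applying Kruskal's algorithm (sort edges by weight, add if no cycle):
  Add (2,4) w=1
  Add (0,6) w=2
  Add (2,3) w=4
  Add (2,5) w=4
  Add (1,5) w=9
  Skip (1,2) w=11 (creates cycle)
  Add (0,5) w=12
  Skip (3,6) w=12 (creates cycle)
  Skip (4,6) w=12 (creates cycle)
  Skip (0,4) w=13 (creates cycle)
  Skip (5,6) w=13 (creates cycle)
  Skip (1,4) w=14 (creates cycle)
  Skip (1,6) w=14 (creates cycle)
  Skip (0,3) w=15 (creates cycle)
MST weight = 32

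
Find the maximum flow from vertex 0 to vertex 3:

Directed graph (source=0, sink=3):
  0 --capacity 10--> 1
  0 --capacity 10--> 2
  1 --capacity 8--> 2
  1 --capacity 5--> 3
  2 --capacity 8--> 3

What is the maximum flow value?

Computing max flow:
  Flow on (0->1): 10/10
  Flow on (0->2): 3/10
  Flow on (1->2): 5/8
  Flow on (1->3): 5/5
  Flow on (2->3): 8/8
Maximum flow = 13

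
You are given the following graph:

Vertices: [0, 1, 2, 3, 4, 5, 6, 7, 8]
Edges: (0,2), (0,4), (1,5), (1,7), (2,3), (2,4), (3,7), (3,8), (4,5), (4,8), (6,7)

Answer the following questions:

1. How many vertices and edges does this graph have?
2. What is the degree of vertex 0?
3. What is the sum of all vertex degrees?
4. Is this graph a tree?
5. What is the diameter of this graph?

Count: 9 vertices, 11 edges.
Vertex 0 has neighbors [2, 4], degree = 2.
Handshaking lemma: 2 * 11 = 22.
A tree on 9 vertices has 8 edges. This graph has 11 edges (3 extra). Not a tree.
Diameter (longest shortest path) = 4.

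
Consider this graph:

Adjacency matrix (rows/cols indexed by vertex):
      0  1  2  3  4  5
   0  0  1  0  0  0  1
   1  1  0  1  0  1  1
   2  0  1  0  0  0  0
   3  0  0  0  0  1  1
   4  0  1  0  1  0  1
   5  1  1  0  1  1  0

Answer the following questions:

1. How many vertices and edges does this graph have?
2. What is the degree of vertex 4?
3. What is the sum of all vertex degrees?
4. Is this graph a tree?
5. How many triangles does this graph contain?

Count: 6 vertices, 8 edges.
Vertex 4 has neighbors [1, 3, 5], degree = 3.
Handshaking lemma: 2 * 8 = 16.
A tree on 6 vertices has 5 edges. This graph has 8 edges (3 extra). Not a tree.
Number of triangles = 3.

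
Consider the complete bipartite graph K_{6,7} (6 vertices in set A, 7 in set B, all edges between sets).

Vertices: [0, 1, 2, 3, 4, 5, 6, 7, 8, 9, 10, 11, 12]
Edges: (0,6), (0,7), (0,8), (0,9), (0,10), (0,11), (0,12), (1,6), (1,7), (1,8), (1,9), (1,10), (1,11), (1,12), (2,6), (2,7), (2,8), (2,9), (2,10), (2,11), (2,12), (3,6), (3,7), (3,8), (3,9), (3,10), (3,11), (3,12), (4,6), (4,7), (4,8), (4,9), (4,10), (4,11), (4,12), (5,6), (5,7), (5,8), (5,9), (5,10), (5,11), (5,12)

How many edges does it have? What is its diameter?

K_{6,7} has 6 * 7 = 42 edges.
Any vertex reaches any opposite-side vertex in 1 step; same-side vertices reach in 2 steps via any opposite-side vertex.
Diameter = 2.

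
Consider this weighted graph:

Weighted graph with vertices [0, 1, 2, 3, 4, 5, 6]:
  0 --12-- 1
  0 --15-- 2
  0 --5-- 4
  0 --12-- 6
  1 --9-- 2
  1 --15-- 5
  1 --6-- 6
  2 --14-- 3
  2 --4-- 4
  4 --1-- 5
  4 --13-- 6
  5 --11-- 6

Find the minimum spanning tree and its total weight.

Applying Kruskal's algorithm (sort edges by weight, add if no cycle):
  Add (4,5) w=1
  Add (2,4) w=4
  Add (0,4) w=5
  Add (1,6) w=6
  Add (1,2) w=9
  Skip (5,6) w=11 (creates cycle)
  Skip (0,1) w=12 (creates cycle)
  Skip (0,6) w=12 (creates cycle)
  Skip (4,6) w=13 (creates cycle)
  Add (2,3) w=14
  Skip (0,2) w=15 (creates cycle)
  Skip (1,5) w=15 (creates cycle)
MST weight = 39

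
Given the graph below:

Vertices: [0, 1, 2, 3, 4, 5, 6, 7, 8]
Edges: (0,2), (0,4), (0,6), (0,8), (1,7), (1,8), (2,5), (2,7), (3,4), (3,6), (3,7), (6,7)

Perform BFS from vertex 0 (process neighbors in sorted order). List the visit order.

BFS from vertex 0 (neighbors processed in ascending order):
Visit order: 0, 2, 4, 6, 8, 5, 7, 3, 1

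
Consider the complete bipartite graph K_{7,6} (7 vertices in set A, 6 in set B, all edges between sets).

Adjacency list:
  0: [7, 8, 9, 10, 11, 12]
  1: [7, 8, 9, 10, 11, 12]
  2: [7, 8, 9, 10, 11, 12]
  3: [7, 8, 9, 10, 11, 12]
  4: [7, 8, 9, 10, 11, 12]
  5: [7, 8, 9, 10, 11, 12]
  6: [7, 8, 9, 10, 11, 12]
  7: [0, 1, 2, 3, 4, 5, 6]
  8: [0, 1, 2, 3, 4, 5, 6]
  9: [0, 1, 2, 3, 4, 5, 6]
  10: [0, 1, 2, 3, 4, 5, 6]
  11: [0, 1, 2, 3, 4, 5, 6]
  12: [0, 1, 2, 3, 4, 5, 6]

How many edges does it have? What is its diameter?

K_{7,6} has 7 * 6 = 42 edges.
Any vertex reaches any opposite-side vertex in 1 step; same-side vertices reach in 2 steps via any opposite-side vertex.
Diameter = 2.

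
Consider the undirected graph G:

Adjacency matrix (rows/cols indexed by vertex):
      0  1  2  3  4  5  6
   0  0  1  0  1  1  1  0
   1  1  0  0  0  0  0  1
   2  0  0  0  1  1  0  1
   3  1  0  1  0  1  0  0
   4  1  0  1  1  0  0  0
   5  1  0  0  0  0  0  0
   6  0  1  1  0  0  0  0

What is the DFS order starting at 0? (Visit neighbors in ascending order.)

DFS from vertex 0 (neighbors processed in ascending order):
Visit order: 0, 1, 6, 2, 3, 4, 5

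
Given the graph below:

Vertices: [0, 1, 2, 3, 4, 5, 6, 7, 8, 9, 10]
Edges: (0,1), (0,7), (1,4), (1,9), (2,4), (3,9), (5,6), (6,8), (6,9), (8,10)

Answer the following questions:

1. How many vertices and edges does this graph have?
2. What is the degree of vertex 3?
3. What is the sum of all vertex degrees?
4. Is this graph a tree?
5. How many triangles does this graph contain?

Count: 11 vertices, 10 edges.
Vertex 3 has neighbors [9], degree = 1.
Handshaking lemma: 2 * 10 = 20.
A graph is a tree iff it is connected and has exactly n-1 edges. This graph is connected (all 11 vertices in one component) and has 11-1 = 10 edges. It is a tree.
Number of triangles = 0.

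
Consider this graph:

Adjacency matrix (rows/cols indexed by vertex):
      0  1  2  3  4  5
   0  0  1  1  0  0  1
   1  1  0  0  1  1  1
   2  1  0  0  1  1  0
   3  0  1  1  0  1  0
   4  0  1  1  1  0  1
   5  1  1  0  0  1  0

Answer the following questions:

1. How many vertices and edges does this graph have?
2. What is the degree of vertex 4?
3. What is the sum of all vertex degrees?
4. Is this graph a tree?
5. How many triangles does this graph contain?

Count: 6 vertices, 10 edges.
Vertex 4 has neighbors [1, 2, 3, 5], degree = 4.
Handshaking lemma: 2 * 10 = 20.
A tree on 6 vertices has 5 edges. This graph has 10 edges (5 extra). Not a tree.
Number of triangles = 4.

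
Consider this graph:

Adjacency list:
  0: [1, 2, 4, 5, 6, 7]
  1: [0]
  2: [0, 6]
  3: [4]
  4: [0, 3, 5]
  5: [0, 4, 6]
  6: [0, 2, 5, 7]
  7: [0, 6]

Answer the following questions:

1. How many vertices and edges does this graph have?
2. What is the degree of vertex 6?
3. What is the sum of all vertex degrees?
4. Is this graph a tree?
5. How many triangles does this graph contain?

Count: 8 vertices, 11 edges.
Vertex 6 has neighbors [0, 2, 5, 7], degree = 4.
Handshaking lemma: 2 * 11 = 22.
A tree on 8 vertices has 7 edges. This graph has 11 edges (4 extra). Not a tree.
Number of triangles = 4.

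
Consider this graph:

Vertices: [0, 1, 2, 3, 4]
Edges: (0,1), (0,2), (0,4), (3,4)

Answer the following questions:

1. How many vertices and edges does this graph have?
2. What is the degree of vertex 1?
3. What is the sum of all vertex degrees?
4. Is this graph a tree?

Count: 5 vertices, 4 edges.
Vertex 1 has neighbors [0], degree = 1.
Handshaking lemma: 2 * 4 = 8.
A graph is a tree iff it is connected and has exactly n-1 edges. This graph is connected (all 5 vertices in one component) and has 5-1 = 4 edges. It is a tree.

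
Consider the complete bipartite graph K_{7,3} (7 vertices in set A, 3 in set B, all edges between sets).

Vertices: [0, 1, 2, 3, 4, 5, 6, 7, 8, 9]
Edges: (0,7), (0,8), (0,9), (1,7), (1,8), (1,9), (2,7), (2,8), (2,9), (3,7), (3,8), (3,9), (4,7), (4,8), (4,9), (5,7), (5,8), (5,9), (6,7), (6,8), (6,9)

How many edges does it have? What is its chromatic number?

K_{7,3} has 7 * 3 = 21 edges.
Bipartite graphs have chromatic number 2 (color each partition differently).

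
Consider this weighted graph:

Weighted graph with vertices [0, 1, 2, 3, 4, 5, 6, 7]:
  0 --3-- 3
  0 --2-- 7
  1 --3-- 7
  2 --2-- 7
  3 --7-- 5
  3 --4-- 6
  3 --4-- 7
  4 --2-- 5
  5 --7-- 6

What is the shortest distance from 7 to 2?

Using Dijkstra's algorithm from vertex 7:
Shortest path: 7 -> 2
Total weight: 2 = 2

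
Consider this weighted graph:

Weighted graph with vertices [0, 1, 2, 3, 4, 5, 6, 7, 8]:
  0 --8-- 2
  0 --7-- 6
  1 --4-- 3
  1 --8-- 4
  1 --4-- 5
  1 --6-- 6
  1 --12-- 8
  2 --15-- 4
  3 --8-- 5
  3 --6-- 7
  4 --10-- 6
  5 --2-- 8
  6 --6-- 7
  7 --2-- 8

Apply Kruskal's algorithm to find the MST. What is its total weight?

Applying Kruskal's algorithm (sort edges by weight, add if no cycle):
  Add (5,8) w=2
  Add (7,8) w=2
  Add (1,5) w=4
  Add (1,3) w=4
  Add (1,6) w=6
  Skip (3,7) w=6 (creates cycle)
  Skip (6,7) w=6 (creates cycle)
  Add (0,6) w=7
  Add (0,2) w=8
  Add (1,4) w=8
  Skip (3,5) w=8 (creates cycle)
  Skip (4,6) w=10 (creates cycle)
  Skip (1,8) w=12 (creates cycle)
  Skip (2,4) w=15 (creates cycle)
MST weight = 41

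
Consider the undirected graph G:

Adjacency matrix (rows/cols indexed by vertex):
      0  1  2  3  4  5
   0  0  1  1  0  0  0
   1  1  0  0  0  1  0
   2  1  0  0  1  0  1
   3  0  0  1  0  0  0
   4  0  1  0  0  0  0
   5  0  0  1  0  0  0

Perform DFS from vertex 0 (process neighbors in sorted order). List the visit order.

DFS from vertex 0 (neighbors processed in ascending order):
Visit order: 0, 1, 4, 2, 3, 5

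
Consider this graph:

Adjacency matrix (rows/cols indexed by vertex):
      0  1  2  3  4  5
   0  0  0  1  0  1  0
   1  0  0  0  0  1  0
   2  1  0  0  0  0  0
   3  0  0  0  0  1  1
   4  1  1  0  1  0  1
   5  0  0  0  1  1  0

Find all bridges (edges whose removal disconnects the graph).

A bridge is an edge whose removal increases the number of connected components.
Bridges found: (0,2), (0,4), (1,4)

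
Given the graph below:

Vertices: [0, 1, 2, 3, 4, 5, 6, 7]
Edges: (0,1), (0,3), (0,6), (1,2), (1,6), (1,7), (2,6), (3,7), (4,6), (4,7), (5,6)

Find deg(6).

Vertex 6 has neighbors [0, 1, 2, 4, 5], so deg(6) = 5.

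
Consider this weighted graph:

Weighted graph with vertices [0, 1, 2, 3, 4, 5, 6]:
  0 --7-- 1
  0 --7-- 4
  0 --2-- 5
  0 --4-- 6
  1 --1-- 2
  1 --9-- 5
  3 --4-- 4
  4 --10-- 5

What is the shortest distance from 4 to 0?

Using Dijkstra's algorithm from vertex 4:
Shortest path: 4 -> 0
Total weight: 7 = 7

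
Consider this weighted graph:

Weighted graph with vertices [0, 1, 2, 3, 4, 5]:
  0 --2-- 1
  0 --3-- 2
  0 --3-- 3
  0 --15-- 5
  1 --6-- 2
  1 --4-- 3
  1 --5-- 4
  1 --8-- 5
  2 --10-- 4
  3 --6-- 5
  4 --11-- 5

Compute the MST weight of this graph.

Applying Kruskal's algorithm (sort edges by weight, add if no cycle):
  Add (0,1) w=2
  Add (0,2) w=3
  Add (0,3) w=3
  Skip (1,3) w=4 (creates cycle)
  Add (1,4) w=5
  Skip (1,2) w=6 (creates cycle)
  Add (3,5) w=6
  Skip (1,5) w=8 (creates cycle)
  Skip (2,4) w=10 (creates cycle)
  Skip (4,5) w=11 (creates cycle)
  Skip (0,5) w=15 (creates cycle)
MST weight = 19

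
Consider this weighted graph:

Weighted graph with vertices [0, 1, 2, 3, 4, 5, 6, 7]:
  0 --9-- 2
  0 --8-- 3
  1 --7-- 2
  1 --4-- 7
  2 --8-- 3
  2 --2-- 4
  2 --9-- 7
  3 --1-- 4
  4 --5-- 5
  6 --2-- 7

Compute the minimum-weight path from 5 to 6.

Using Dijkstra's algorithm from vertex 5:
Shortest path: 5 -> 4 -> 2 -> 7 -> 6
Total weight: 5 + 2 + 9 + 2 = 18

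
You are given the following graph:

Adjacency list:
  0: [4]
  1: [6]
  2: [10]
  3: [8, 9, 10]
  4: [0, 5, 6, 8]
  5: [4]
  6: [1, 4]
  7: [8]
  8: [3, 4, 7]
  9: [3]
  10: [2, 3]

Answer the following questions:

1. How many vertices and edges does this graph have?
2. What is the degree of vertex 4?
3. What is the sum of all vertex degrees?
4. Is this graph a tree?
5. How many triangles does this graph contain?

Count: 11 vertices, 10 edges.
Vertex 4 has neighbors [0, 5, 6, 8], degree = 4.
Handshaking lemma: 2 * 10 = 20.
A graph is a tree iff it is connected and has exactly n-1 edges. This graph is connected (all 11 vertices in one component) and has 11-1 = 10 edges. It is a tree.
Number of triangles = 0.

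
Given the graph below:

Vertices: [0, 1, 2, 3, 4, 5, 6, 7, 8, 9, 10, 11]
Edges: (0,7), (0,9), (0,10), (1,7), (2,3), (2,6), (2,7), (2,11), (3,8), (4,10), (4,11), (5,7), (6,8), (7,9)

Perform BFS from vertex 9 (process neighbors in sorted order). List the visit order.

BFS from vertex 9 (neighbors processed in ascending order):
Visit order: 9, 0, 7, 10, 1, 2, 5, 4, 3, 6, 11, 8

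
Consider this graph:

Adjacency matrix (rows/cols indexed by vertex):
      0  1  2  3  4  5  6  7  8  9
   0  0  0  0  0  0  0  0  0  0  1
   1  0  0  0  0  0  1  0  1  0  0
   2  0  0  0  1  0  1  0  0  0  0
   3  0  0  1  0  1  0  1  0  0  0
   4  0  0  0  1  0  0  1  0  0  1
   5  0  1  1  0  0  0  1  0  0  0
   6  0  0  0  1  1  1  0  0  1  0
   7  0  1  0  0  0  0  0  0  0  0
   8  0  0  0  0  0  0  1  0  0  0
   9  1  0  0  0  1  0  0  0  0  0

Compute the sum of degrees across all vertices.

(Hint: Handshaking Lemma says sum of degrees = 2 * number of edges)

Count edges: 11 edges.
By Handshaking Lemma: sum of degrees = 2 * 11 = 22.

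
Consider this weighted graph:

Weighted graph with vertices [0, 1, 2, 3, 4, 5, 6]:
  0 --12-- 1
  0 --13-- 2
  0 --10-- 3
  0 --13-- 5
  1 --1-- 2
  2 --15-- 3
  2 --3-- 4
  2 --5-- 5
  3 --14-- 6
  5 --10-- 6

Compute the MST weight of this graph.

Applying Kruskal's algorithm (sort edges by weight, add if no cycle):
  Add (1,2) w=1
  Add (2,4) w=3
  Add (2,5) w=5
  Add (0,3) w=10
  Add (5,6) w=10
  Add (0,1) w=12
  Skip (0,5) w=13 (creates cycle)
  Skip (0,2) w=13 (creates cycle)
  Skip (3,6) w=14 (creates cycle)
  Skip (2,3) w=15 (creates cycle)
MST weight = 41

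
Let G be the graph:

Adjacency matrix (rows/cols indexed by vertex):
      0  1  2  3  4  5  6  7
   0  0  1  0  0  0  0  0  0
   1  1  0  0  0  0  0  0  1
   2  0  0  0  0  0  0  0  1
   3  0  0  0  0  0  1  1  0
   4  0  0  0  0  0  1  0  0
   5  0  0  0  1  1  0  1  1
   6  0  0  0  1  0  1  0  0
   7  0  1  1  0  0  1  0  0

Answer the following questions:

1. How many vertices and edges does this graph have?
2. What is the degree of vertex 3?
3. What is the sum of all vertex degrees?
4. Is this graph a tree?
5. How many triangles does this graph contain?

Count: 8 vertices, 8 edges.
Vertex 3 has neighbors [5, 6], degree = 2.
Handshaking lemma: 2 * 8 = 16.
A tree on 8 vertices has 7 edges. This graph has 8 edges (1 extra). Not a tree.
Number of triangles = 1.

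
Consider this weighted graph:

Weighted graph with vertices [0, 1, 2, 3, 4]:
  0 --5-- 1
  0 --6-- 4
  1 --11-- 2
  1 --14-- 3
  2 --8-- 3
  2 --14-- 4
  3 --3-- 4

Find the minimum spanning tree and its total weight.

Applying Kruskal's algorithm (sort edges by weight, add if no cycle):
  Add (3,4) w=3
  Add (0,1) w=5
  Add (0,4) w=6
  Add (2,3) w=8
  Skip (1,2) w=11 (creates cycle)
  Skip (1,3) w=14 (creates cycle)
  Skip (2,4) w=14 (creates cycle)
MST weight = 22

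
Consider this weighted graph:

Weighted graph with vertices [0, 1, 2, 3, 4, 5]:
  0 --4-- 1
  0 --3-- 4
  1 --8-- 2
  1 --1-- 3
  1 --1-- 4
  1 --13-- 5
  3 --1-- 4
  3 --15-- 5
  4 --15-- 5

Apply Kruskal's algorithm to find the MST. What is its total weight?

Applying Kruskal's algorithm (sort edges by weight, add if no cycle):
  Add (1,3) w=1
  Add (1,4) w=1
  Skip (3,4) w=1 (creates cycle)
  Add (0,4) w=3
  Skip (0,1) w=4 (creates cycle)
  Add (1,2) w=8
  Add (1,5) w=13
  Skip (3,5) w=15 (creates cycle)
  Skip (4,5) w=15 (creates cycle)
MST weight = 26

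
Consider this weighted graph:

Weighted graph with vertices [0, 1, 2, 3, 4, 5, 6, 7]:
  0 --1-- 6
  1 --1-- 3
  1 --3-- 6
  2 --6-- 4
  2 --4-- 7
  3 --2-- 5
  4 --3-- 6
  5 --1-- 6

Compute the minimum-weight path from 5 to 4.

Using Dijkstra's algorithm from vertex 5:
Shortest path: 5 -> 6 -> 4
Total weight: 1 + 3 = 4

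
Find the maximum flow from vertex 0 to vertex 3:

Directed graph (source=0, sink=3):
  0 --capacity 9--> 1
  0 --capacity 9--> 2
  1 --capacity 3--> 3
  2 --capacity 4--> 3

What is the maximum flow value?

Computing max flow:
  Flow on (0->1): 3/9
  Flow on (0->2): 4/9
  Flow on (1->3): 3/3
  Flow on (2->3): 4/4
Maximum flow = 7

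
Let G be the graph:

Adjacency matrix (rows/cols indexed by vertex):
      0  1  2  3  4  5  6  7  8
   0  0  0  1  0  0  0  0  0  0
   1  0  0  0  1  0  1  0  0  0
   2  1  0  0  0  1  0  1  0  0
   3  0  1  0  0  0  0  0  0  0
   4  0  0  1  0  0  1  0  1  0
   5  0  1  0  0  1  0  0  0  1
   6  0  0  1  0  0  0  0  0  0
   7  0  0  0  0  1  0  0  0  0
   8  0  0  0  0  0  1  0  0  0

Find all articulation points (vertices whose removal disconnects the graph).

An articulation point is a vertex whose removal disconnects the graph.
Articulation points: [1, 2, 4, 5]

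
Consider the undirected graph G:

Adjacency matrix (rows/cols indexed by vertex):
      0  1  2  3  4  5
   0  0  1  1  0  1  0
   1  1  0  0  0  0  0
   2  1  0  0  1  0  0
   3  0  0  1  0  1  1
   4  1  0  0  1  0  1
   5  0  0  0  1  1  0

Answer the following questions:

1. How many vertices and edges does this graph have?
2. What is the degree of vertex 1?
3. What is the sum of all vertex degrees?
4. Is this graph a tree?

Count: 6 vertices, 7 edges.
Vertex 1 has neighbors [0], degree = 1.
Handshaking lemma: 2 * 7 = 14.
A tree on 6 vertices has 5 edges. This graph has 7 edges (2 extra). Not a tree.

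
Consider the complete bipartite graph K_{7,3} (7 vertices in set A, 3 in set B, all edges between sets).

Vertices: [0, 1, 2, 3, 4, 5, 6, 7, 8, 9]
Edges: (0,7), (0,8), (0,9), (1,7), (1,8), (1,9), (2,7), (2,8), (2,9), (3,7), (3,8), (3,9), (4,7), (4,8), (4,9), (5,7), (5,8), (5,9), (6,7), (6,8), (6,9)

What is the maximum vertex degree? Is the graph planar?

Set-A vertices have degree 3; set-B vertices have degree 7. Maximum degree = max(7,3) = 7.
K_{7,3} contains K_{3,3} as a subgraph (since both sides have >= 3 vertices); by Kuratowski's theorem it is not planar.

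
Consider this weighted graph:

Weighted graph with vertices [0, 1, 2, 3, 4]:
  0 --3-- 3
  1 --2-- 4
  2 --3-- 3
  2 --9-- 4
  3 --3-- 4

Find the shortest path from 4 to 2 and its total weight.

Using Dijkstra's algorithm from vertex 4:
Shortest path: 4 -> 3 -> 2
Total weight: 3 + 3 = 6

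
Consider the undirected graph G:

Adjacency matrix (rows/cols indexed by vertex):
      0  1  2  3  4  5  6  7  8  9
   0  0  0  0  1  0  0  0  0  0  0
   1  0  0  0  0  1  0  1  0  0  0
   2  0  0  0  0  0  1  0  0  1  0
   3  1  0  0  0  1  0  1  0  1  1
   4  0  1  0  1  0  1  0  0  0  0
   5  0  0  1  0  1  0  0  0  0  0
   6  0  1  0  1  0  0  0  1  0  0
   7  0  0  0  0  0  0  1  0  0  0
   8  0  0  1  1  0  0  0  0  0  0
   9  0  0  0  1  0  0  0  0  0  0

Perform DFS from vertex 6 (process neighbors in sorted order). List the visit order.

DFS from vertex 6 (neighbors processed in ascending order):
Visit order: 6, 1, 4, 3, 0, 8, 2, 5, 9, 7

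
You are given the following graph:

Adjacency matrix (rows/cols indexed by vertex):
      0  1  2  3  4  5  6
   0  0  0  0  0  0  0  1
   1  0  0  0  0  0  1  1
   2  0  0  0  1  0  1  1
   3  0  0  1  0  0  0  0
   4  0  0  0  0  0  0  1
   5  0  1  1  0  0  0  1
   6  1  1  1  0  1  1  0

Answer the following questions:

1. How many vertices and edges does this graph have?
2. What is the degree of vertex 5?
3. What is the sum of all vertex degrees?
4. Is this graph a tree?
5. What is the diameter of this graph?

Count: 7 vertices, 8 edges.
Vertex 5 has neighbors [1, 2, 6], degree = 3.
Handshaking lemma: 2 * 8 = 16.
A tree on 7 vertices has 6 edges. This graph has 8 edges (2 extra). Not a tree.
Diameter (longest shortest path) = 3.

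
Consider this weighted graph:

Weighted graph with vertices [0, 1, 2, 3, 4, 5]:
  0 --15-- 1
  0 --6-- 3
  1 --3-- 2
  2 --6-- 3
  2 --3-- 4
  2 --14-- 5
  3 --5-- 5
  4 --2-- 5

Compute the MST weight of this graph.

Applying Kruskal's algorithm (sort edges by weight, add if no cycle):
  Add (4,5) w=2
  Add (1,2) w=3
  Add (2,4) w=3
  Add (3,5) w=5
  Add (0,3) w=6
  Skip (2,3) w=6 (creates cycle)
  Skip (2,5) w=14 (creates cycle)
  Skip (0,1) w=15 (creates cycle)
MST weight = 19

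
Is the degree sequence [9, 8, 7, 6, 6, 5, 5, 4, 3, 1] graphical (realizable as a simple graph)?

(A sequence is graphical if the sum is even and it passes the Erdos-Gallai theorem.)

Sum of degrees = 54. Sum is even and passes Erdos-Gallai. The sequence IS graphical.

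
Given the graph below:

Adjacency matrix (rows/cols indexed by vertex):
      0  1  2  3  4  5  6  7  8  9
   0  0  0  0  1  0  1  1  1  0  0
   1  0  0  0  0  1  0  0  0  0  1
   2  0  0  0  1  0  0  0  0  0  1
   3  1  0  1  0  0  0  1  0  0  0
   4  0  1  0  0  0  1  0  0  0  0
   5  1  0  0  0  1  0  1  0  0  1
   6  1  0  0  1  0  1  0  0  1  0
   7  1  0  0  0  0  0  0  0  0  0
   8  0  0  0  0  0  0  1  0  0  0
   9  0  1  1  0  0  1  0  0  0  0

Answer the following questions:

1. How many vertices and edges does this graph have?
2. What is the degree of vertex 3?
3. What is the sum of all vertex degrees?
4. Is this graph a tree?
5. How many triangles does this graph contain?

Count: 10 vertices, 13 edges.
Vertex 3 has neighbors [0, 2, 6], degree = 3.
Handshaking lemma: 2 * 13 = 26.
A tree on 10 vertices has 9 edges. This graph has 13 edges (4 extra). Not a tree.
Number of triangles = 2.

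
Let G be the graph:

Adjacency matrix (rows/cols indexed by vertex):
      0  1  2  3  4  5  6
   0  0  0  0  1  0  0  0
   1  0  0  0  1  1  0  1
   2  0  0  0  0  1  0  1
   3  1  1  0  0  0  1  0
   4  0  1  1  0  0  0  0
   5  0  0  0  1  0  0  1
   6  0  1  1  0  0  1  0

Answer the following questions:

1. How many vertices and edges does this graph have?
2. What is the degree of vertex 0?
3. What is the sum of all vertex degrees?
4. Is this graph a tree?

Count: 7 vertices, 8 edges.
Vertex 0 has neighbors [3], degree = 1.
Handshaking lemma: 2 * 8 = 16.
A tree on 7 vertices has 6 edges. This graph has 8 edges (2 extra). Not a tree.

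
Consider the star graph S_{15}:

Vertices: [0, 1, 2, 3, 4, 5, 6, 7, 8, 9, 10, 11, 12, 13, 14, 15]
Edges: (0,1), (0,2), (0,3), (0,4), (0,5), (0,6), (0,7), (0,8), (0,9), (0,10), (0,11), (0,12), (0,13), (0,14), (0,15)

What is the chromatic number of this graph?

S_{15} has one hub adjacent to 15 leaves; leaves are pairwise non-adjacent.
Color the hub 0 and every leaf 1.
Chromatic number = 2.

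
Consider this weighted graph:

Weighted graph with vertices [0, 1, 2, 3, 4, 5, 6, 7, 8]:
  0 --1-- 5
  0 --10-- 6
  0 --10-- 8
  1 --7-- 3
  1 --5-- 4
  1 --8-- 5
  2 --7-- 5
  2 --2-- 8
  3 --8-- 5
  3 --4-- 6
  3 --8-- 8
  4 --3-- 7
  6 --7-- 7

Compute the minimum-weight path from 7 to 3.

Using Dijkstra's algorithm from vertex 7:
Shortest path: 7 -> 6 -> 3
Total weight: 7 + 4 = 11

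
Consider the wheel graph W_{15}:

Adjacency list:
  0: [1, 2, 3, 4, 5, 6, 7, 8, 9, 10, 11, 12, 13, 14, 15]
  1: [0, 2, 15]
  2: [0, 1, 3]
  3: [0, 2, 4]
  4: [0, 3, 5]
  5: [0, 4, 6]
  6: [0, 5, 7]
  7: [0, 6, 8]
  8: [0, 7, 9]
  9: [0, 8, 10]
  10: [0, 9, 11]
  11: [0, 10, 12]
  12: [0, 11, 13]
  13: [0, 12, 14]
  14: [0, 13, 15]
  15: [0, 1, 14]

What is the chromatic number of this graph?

W_{15} = C_{15} plus a hub adjacent to every cycle vertex.
The outer cycle needs 3 colors (odd cycle); the hub is adjacent to all of them so needs a fresh color.
Chromatic number = 3 + 1 = 4.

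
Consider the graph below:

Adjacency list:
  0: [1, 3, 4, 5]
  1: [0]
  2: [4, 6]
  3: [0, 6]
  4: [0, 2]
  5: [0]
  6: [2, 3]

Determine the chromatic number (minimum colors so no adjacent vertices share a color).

The graph has a maximum clique of size 2 (lower bound on chromatic number).
A valid 3-coloring: {0: 0, 1: 1, 2: 0, 3: 1, 4: 1, 5: 1, 6: 2}.
No proper 2-coloring exists (verified by exhaustive search).
Chromatic number = 3.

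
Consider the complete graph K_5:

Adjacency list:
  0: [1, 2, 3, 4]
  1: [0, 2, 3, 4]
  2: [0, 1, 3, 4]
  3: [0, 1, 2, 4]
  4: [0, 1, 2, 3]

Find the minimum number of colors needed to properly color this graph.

In K_5, every vertex is adjacent to every other vertex.
Each vertex needs a unique color.
Chromatic number = 5.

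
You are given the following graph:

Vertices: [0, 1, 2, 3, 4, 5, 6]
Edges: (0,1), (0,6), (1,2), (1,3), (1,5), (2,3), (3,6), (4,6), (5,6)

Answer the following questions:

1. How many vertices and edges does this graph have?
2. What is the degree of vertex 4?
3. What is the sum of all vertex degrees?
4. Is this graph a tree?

Count: 7 vertices, 9 edges.
Vertex 4 has neighbors [6], degree = 1.
Handshaking lemma: 2 * 9 = 18.
A tree on 7 vertices has 6 edges. This graph has 9 edges (3 extra). Not a tree.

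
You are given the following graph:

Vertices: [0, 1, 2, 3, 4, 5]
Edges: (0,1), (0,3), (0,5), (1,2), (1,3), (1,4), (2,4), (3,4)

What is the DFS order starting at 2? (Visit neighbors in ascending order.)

DFS from vertex 2 (neighbors processed in ascending order):
Visit order: 2, 1, 0, 3, 4, 5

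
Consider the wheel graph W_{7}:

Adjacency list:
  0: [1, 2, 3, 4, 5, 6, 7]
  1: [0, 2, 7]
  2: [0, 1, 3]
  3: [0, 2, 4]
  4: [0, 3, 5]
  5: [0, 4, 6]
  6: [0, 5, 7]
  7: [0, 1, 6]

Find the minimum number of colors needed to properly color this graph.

W_{7} = C_{7} plus a hub adjacent to every cycle vertex.
The outer cycle needs 3 colors (odd cycle); the hub is adjacent to all of them so needs a fresh color.
Chromatic number = 3 + 1 = 4.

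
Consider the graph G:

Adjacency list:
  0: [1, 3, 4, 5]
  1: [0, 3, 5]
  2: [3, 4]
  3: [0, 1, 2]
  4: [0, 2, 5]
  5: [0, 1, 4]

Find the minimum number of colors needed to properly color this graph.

The graph has a maximum clique of size 3 (lower bound on chromatic number).
A valid 3-coloring: {0: 0, 1: 1, 2: 0, 3: 2, 4: 1, 5: 2}.
Chromatic number = 3.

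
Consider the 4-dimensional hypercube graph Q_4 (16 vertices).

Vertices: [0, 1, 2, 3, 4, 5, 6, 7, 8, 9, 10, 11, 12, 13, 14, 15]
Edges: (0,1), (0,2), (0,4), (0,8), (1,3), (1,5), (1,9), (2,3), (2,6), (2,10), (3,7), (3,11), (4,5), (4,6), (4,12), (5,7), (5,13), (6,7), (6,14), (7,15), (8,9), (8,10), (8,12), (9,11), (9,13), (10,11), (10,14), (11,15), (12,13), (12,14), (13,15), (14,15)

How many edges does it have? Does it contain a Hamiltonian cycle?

Q_4 has 16 * 4 / 2 = 32 edges.
Q_4 (d >= 2) always has a Hamiltonian cycle: a 4-bit cyclic Gray code visits every vertex exactly once and returns to the start.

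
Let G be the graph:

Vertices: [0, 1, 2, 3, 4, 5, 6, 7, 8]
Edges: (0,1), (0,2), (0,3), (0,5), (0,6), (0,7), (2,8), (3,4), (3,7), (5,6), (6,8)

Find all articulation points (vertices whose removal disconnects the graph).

An articulation point is a vertex whose removal disconnects the graph.
Articulation points: [0, 3]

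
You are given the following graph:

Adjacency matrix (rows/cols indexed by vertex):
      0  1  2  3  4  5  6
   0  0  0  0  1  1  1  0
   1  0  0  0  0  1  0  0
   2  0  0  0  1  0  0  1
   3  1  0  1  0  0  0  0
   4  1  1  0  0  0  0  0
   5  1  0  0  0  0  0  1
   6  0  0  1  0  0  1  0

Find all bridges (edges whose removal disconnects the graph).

A bridge is an edge whose removal increases the number of connected components.
Bridges found: (0,4), (1,4)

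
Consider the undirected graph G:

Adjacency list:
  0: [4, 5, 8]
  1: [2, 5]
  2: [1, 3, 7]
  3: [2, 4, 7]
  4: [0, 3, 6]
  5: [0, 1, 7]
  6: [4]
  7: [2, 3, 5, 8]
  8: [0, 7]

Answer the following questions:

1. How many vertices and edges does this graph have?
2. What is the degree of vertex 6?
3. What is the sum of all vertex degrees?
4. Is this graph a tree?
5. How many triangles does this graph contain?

Count: 9 vertices, 12 edges.
Vertex 6 has neighbors [4], degree = 1.
Handshaking lemma: 2 * 12 = 24.
A tree on 9 vertices has 8 edges. This graph has 12 edges (4 extra). Not a tree.
Number of triangles = 1.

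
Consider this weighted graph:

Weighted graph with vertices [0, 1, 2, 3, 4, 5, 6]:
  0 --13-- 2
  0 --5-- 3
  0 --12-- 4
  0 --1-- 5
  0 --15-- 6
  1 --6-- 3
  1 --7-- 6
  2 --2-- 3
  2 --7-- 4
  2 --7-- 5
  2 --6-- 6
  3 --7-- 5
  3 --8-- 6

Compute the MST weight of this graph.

Applying Kruskal's algorithm (sort edges by weight, add if no cycle):
  Add (0,5) w=1
  Add (2,3) w=2
  Add (0,3) w=5
  Add (1,3) w=6
  Add (2,6) w=6
  Skip (1,6) w=7 (creates cycle)
  Skip (2,5) w=7 (creates cycle)
  Add (2,4) w=7
  Skip (3,5) w=7 (creates cycle)
  Skip (3,6) w=8 (creates cycle)
  Skip (0,4) w=12 (creates cycle)
  Skip (0,2) w=13 (creates cycle)
  Skip (0,6) w=15 (creates cycle)
MST weight = 27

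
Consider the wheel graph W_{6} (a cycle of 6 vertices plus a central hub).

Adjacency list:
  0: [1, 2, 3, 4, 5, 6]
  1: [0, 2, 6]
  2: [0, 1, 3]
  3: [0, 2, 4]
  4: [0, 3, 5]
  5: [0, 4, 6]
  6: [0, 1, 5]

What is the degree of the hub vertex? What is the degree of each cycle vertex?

The hub connects to all 6 cycle vertices, so deg(hub) = 6.
Each cycle vertex connects to 2 neighbors on the cycle plus the hub, so deg(cycle vertex) = 3.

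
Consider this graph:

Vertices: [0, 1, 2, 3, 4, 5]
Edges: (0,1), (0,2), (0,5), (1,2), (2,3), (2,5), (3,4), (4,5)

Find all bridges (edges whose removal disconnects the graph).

No bridges found. The graph is 2-edge-connected (no single edge removal disconnects it).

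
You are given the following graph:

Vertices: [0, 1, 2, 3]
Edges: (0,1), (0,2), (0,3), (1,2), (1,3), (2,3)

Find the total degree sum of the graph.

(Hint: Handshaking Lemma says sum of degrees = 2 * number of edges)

Count edges: 6 edges.
By Handshaking Lemma: sum of degrees = 2 * 6 = 12.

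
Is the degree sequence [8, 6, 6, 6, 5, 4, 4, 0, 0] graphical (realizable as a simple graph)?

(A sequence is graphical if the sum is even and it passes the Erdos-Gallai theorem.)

Sum of degrees = 39. Sum is odd, so the sequence is NOT graphical.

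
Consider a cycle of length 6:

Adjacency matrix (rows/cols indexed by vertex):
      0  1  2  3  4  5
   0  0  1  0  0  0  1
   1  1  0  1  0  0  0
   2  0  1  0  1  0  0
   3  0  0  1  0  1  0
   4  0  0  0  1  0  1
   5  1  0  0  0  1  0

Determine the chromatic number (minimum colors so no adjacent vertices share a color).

This is an even cycle (C_6). Even cycles are bipartite.
Chromatic number = 2.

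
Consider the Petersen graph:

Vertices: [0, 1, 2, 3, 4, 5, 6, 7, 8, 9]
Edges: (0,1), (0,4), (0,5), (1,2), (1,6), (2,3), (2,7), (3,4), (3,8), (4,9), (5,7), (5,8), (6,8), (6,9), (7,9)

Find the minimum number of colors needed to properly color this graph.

The Petersen graph contains odd cycles (e.g. the outer 5-cycle), so chi >= 3.
A proper 3-coloring exists (it is a well-known 3-chromatic graph).
Chromatic number = 3.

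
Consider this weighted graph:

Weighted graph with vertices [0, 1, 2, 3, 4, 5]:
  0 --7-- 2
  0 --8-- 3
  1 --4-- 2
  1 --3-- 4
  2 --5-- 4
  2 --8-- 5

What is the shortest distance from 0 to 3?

Using Dijkstra's algorithm from vertex 0:
Shortest path: 0 -> 3
Total weight: 8 = 8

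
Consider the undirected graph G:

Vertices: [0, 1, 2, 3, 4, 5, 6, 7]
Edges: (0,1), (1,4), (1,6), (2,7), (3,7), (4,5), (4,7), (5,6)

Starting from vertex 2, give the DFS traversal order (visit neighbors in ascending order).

DFS from vertex 2 (neighbors processed in ascending order):
Visit order: 2, 7, 3, 4, 1, 0, 6, 5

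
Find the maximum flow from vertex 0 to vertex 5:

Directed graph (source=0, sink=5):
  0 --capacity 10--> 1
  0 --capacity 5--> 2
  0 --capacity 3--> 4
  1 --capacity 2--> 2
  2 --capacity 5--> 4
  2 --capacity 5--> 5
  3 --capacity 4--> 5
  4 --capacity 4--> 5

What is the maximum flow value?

Computing max flow:
  Flow on (0->1): 2/10
  Flow on (0->2): 5/5
  Flow on (0->4): 2/3
  Flow on (1->2): 2/2
  Flow on (2->4): 2/5
  Flow on (2->5): 5/5
  Flow on (4->5): 4/4
Maximum flow = 9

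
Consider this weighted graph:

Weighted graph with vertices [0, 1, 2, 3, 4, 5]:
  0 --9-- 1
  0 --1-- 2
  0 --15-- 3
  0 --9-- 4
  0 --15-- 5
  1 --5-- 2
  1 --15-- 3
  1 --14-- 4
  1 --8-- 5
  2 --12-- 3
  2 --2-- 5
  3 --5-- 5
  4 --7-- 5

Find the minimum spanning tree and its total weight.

Applying Kruskal's algorithm (sort edges by weight, add if no cycle):
  Add (0,2) w=1
  Add (2,5) w=2
  Add (1,2) w=5
  Add (3,5) w=5
  Add (4,5) w=7
  Skip (1,5) w=8 (creates cycle)
  Skip (0,1) w=9 (creates cycle)
  Skip (0,4) w=9 (creates cycle)
  Skip (2,3) w=12 (creates cycle)
  Skip (1,4) w=14 (creates cycle)
  Skip (0,3) w=15 (creates cycle)
  Skip (0,5) w=15 (creates cycle)
  Skip (1,3) w=15 (creates cycle)
MST weight = 20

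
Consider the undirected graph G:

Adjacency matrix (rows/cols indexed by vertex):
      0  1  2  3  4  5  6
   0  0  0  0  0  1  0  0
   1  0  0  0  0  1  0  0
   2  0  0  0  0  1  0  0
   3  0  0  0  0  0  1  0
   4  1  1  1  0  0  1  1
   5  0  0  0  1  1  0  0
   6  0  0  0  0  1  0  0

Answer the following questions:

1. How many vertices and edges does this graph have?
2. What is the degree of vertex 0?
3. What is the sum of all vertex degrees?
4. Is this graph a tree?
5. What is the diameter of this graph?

Count: 7 vertices, 6 edges.
Vertex 0 has neighbors [4], degree = 1.
Handshaking lemma: 2 * 6 = 12.
A graph is a tree iff it is connected and has exactly n-1 edges. This graph is connected (all 7 vertices in one component) and has 7-1 = 6 edges. It is a tree.
Diameter (longest shortest path) = 3.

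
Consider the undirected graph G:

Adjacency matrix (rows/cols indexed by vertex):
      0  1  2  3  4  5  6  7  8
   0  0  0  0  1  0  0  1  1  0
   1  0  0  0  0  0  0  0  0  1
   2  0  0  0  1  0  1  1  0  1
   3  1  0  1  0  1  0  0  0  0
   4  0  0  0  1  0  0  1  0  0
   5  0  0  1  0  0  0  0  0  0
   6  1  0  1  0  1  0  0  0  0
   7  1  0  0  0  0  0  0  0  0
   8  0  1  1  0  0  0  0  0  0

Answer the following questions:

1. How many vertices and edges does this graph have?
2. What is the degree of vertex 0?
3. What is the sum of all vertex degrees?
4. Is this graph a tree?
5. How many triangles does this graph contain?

Count: 9 vertices, 10 edges.
Vertex 0 has neighbors [3, 6, 7], degree = 3.
Handshaking lemma: 2 * 10 = 20.
A tree on 9 vertices has 8 edges. This graph has 10 edges (2 extra). Not a tree.
Number of triangles = 0.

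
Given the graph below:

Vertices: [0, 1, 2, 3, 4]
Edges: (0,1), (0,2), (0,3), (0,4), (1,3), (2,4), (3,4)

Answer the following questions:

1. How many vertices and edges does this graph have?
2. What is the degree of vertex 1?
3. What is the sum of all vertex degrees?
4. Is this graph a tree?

Count: 5 vertices, 7 edges.
Vertex 1 has neighbors [0, 3], degree = 2.
Handshaking lemma: 2 * 7 = 14.
A tree on 5 vertices has 4 edges. This graph has 7 edges (3 extra). Not a tree.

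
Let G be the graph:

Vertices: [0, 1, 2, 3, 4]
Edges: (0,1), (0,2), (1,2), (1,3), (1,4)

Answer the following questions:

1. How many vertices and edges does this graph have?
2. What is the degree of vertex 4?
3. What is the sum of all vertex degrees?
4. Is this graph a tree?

Count: 5 vertices, 5 edges.
Vertex 4 has neighbors [1], degree = 1.
Handshaking lemma: 2 * 5 = 10.
A tree on 5 vertices has 4 edges. This graph has 5 edges (1 extra). Not a tree.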